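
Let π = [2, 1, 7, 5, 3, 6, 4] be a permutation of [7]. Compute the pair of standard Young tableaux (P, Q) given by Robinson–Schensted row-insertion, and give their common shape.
P = [1, 3, 4] / [2, 5, 6] / [7];  Q = [1, 3, 6] / [2, 4, 7] / [5];  common shape = (3, 3, 1)

Row-insert the values π_1, π_2, … into P one at a time, bumping the leftmost entry strictly greater than the inserted value down to the next row. The recording tableau Q records, in position (i, j), the step at which that cell was added to P.
  Insert 2 (step 1): P = [2];  Q = [1]
  Insert 1 (step 2): P = [1] / [2];  Q = [1] / [2]
  Insert 7 (step 3): P = [1, 7] / [2];  Q = [1, 3] / [2]
  Insert 5 (step 4): P = [1, 5] / [2, 7];  Q = [1, 3] / [2, 4]
  Insert 3 (step 5): P = [1, 3] / [2, 5] / [7];  Q = [1, 3] / [2, 4] / [5]
  Insert 6 (step 6): P = [1, 3, 6] / [2, 5] / [7];  Q = [1, 3, 6] / [2, 4] / [5]
  Insert 4 (step 7): P = [1, 3, 4] / [2, 5, 6] / [7];  Q = [1, 3, 6] / [2, 4, 7] / [5]
Final shape: (3, 3, 1).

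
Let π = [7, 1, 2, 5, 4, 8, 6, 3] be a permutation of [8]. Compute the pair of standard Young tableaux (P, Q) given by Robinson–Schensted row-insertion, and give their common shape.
P = [1, 2, 3, 6] / [4, 8] / [5] / [7];  Q = [1, 3, 4, 6] / [2, 7] / [5] / [8];  common shape = (4, 2, 1, 1)

Row-insert the values π_1, π_2, … into P one at a time, bumping the leftmost entry strictly greater than the inserted value down to the next row. The recording tableau Q records, in position (i, j), the step at which that cell was added to P.
  Insert 7 (step 1): P = [7];  Q = [1]
  Insert 1 (step 2): P = [1] / [7];  Q = [1] / [2]
  Insert 2 (step 3): P = [1, 2] / [7];  Q = [1, 3] / [2]
  Insert 5 (step 4): P = [1, 2, 5] / [7];  Q = [1, 3, 4] / [2]
  Insert 4 (step 5): P = [1, 2, 4] / [5] / [7];  Q = [1, 3, 4] / [2] / [5]
  Insert 8 (step 6): P = [1, 2, 4, 8] / [5] / [7];  Q = [1, 3, 4, 6] / [2] / [5]
  Insert 6 (step 7): P = [1, 2, 4, 6] / [5, 8] / [7];  Q = [1, 3, 4, 6] / [2, 7] / [5]
  Insert 3 (step 8): P = [1, 2, 3, 6] / [4, 8] / [5] / [7];  Q = [1, 3, 4, 6] / [2, 7] / [5] / [8]
Final shape: (4, 2, 1, 1).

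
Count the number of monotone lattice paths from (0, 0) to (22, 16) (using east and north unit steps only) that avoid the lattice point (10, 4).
Number of paths = 19533114274

Total paths from (0, 0) to (22, 16): C(38, 22) = 22239974430. Paths through (10, 4): (paths (0, 0) → (10, 4)) × (paths (10, 4) → (22, 16)) = C(14, 10) · C(24, 12) = 1001 · 2704156 = 2706860156. Avoidance count = 22239974430 − 2706860156 = 19533114274.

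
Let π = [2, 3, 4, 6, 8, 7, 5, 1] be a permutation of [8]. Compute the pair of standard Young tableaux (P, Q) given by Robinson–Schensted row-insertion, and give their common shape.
P = [1, 3, 4, 5, 7] / [2] / [6] / [8];  Q = [1, 2, 3, 4, 5] / [6] / [7] / [8];  common shape = (5, 1, 1, 1)

Row-insert the values π_1, π_2, … into P one at a time, bumping the leftmost entry strictly greater than the inserted value down to the next row. The recording tableau Q records, in position (i, j), the step at which that cell was added to P.
  Insert 2 (step 1): P = [2];  Q = [1]
  Insert 3 (step 2): P = [2, 3];  Q = [1, 2]
  Insert 4 (step 3): P = [2, 3, 4];  Q = [1, 2, 3]
  Insert 6 (step 4): P = [2, 3, 4, 6];  Q = [1, 2, 3, 4]
  Insert 8 (step 5): P = [2, 3, 4, 6, 8];  Q = [1, 2, 3, 4, 5]
  Insert 7 (step 6): P = [2, 3, 4, 6, 7] / [8];  Q = [1, 2, 3, 4, 5] / [6]
  Insert 5 (step 7): P = [2, 3, 4, 5, 7] / [6] / [8];  Q = [1, 2, 3, 4, 5] / [6] / [7]
  Insert 1 (step 8): P = [1, 3, 4, 5, 7] / [2] / [6] / [8];  Q = [1, 2, 3, 4, 5] / [6] / [7] / [8]
Final shape: (5, 1, 1, 1).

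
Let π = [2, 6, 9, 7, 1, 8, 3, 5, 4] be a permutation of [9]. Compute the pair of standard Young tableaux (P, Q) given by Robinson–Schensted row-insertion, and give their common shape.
P = [1, 3, 4, 8] / [2, 5, 7] / [6] / [9];  Q = [1, 2, 3, 6] / [4, 7, 8] / [5] / [9];  common shape = (4, 3, 1, 1)

Row-insert the values π_1, π_2, … into P one at a time, bumping the leftmost entry strictly greater than the inserted value down to the next row. The recording tableau Q records, in position (i, j), the step at which that cell was added to P.
  Insert 2 (step 1): P = [2];  Q = [1]
  Insert 6 (step 2): P = [2, 6];  Q = [1, 2]
  Insert 9 (step 3): P = [2, 6, 9];  Q = [1, 2, 3]
  Insert 7 (step 4): P = [2, 6, 7] / [9];  Q = [1, 2, 3] / [4]
  Insert 1 (step 5): P = [1, 6, 7] / [2] / [9];  Q = [1, 2, 3] / [4] / [5]
  Insert 8 (step 6): P = [1, 6, 7, 8] / [2] / [9];  Q = [1, 2, 3, 6] / [4] / [5]
  Insert 3 (step 7): P = [1, 3, 7, 8] / [2, 6] / [9];  Q = [1, 2, 3, 6] / [4, 7] / [5]
  Insert 5 (step 8): P = [1, 3, 5, 8] / [2, 6, 7] / [9];  Q = [1, 2, 3, 6] / [4, 7, 8] / [5]
  Insert 4 (step 9): P = [1, 3, 4, 8] / [2, 5, 7] / [6] / [9];  Q = [1, 2, 3, 6] / [4, 7, 8] / [5] / [9]
Final shape: (4, 3, 1, 1).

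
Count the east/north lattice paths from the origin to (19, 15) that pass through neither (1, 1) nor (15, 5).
Number of paths = 903702936

Inclusion–exclusion. Total paths: C(34, 19) = 1855967520. Through P₁: C(2, 1)·C(32, 18) = 942871200. Through P₂: C(20, 15)·C(14, 4) = 15519504. Since P₁ is strictly southwest of P₂, a monotone path through both must visit P₁ then P₂; paths through both = C(2, 1)·C(18, 14)·C(14, 4) = 6126120. Avoid both = 1855967520 − 942871200 − 15519504 + 6126120 = 903702936.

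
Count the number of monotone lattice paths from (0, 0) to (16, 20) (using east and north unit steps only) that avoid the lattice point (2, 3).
Number of paths = 4656046860

Total paths from (0, 0) to (16, 20): C(36, 16) = 7307872110. Paths through (2, 3): (paths (0, 0) → (2, 3)) × (paths (2, 3) → (16, 20)) = C(5, 2) · C(31, 14) = 10 · 265182525 = 2651825250. Avoidance count = 7307872110 − 2651825250 = 4656046860.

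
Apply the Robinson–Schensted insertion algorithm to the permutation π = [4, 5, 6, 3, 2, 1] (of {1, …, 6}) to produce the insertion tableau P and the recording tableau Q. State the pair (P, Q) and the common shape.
P = [1, 5, 6] / [2] / [3] / [4];  Q = [1, 2, 3] / [4] / [5] / [6];  common shape = (3, 1, 1, 1)

Row-insert the values π_1, π_2, … into P one at a time, bumping the leftmost entry strictly greater than the inserted value down to the next row. The recording tableau Q records, in position (i, j), the step at which that cell was added to P.
  Insert 4 (step 1): P = [4];  Q = [1]
  Insert 5 (step 2): P = [4, 5];  Q = [1, 2]
  Insert 6 (step 3): P = [4, 5, 6];  Q = [1, 2, 3]
  Insert 3 (step 4): P = [3, 5, 6] / [4];  Q = [1, 2, 3] / [4]
  Insert 2 (step 5): P = [2, 5, 6] / [3] / [4];  Q = [1, 2, 3] / [4] / [5]
  Insert 1 (step 6): P = [1, 5, 6] / [2] / [3] / [4];  Q = [1, 2, 3] / [4] / [5] / [6]
Final shape: (3, 1, 1, 1).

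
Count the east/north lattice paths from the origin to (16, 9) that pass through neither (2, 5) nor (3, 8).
Number of paths = 1977581

Inclusion–exclusion. Total paths: C(25, 16) = 2042975. Through P₁: C(7, 2)·C(18, 14) = 64260. Through P₂: C(11, 3)·C(14, 13) = 2310. Since P₁ is strictly southwest of P₂, a monotone path through both must visit P₁ then P₂; paths through both = C(7, 2)·C(4, 1)·C(14, 13) = 1176. Avoid both = 2042975 − 64260 − 2310 + 1176 = 1977581.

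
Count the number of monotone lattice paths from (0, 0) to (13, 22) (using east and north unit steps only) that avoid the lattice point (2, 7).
Number of paths = 1198196040

Total paths from (0, 0) to (13, 22): C(35, 13) = 1476337800. Paths through (2, 7): (paths (0, 0) → (2, 7)) × (paths (2, 7) → (13, 22)) = C(9, 2) · C(26, 11) = 36 · 7726160 = 278141760. Avoidance count = 1476337800 − 278141760 = 1198196040.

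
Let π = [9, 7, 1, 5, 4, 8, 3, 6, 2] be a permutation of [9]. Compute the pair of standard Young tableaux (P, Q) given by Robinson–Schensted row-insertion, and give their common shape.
P = [1, 2, 6] / [3, 8] / [4] / [5] / [7] / [9];  Q = [1, 4, 6] / [2, 8] / [3] / [5] / [7] / [9];  common shape = (3, 2, 1, 1, 1, 1)

Row-insert the values π_1, π_2, … into P one at a time, bumping the leftmost entry strictly greater than the inserted value down to the next row. The recording tableau Q records, in position (i, j), the step at which that cell was added to P.
  Insert 9 (step 1): P = [9];  Q = [1]
  Insert 7 (step 2): P = [7] / [9];  Q = [1] / [2]
  Insert 1 (step 3): P = [1] / [7] / [9];  Q = [1] / [2] / [3]
  Insert 5 (step 4): P = [1, 5] / [7] / [9];  Q = [1, 4] / [2] / [3]
  Insert 4 (step 5): P = [1, 4] / [5] / [7] / [9];  Q = [1, 4] / [2] / [3] / [5]
  Insert 8 (step 6): P = [1, 4, 8] / [5] / [7] / [9];  Q = [1, 4, 6] / [2] / [3] / [5]
  Insert 3 (step 7): P = [1, 3, 8] / [4] / [5] / [7] / [9];  Q = [1, 4, 6] / [2] / [3] / [5] / [7]
  Insert 6 (step 8): P = [1, 3, 6] / [4, 8] / [5] / [7] / [9];  Q = [1, 4, 6] / [2, 8] / [3] / [5] / [7]
  Insert 2 (step 9): P = [1, 2, 6] / [3, 8] / [4] / [5] / [7] / [9];  Q = [1, 4, 6] / [2, 8] / [3] / [5] / [7] / [9]
Final shape: (3, 2, 1, 1, 1, 1).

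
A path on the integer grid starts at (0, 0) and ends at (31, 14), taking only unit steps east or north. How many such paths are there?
Number of paths = 166871334960

A monotone lattice path from (0, 0) to (31, 14) consists of 31 east steps and 14 north steps in some order, so it is determined by which 31 of the 45 steps are east. The count is C(45, 31) = 166871334960.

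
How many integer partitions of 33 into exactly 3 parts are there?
p(33, 3 parts) = 91

Partitions of n into exactly k parts are in bijection with partitions of n − k into at most k parts (subtract 1 from each part). So p(33, exactly 3) = p(30, parts ≤ 3). Computing via the recurrence p(m, j) = p(m, j−1) + p(m−j, j) gives 91.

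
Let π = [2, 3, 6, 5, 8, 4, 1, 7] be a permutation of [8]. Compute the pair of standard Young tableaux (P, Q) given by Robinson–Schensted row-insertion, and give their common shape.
P = [1, 3, 4, 7] / [2, 8] / [5] / [6];  Q = [1, 2, 3, 5] / [4, 8] / [6] / [7];  common shape = (4, 2, 1, 1)

Row-insert the values π_1, π_2, … into P one at a time, bumping the leftmost entry strictly greater than the inserted value down to the next row. The recording tableau Q records, in position (i, j), the step at which that cell was added to P.
  Insert 2 (step 1): P = [2];  Q = [1]
  Insert 3 (step 2): P = [2, 3];  Q = [1, 2]
  Insert 6 (step 3): P = [2, 3, 6];  Q = [1, 2, 3]
  Insert 5 (step 4): P = [2, 3, 5] / [6];  Q = [1, 2, 3] / [4]
  Insert 8 (step 5): P = [2, 3, 5, 8] / [6];  Q = [1, 2, 3, 5] / [4]
  Insert 4 (step 6): P = [2, 3, 4, 8] / [5] / [6];  Q = [1, 2, 3, 5] / [4] / [6]
  Insert 1 (step 7): P = [1, 3, 4, 8] / [2] / [5] / [6];  Q = [1, 2, 3, 5] / [4] / [6] / [7]
  Insert 7 (step 8): P = [1, 3, 4, 7] / [2, 8] / [5] / [6];  Q = [1, 2, 3, 5] / [4, 8] / [6] / [7]
Final shape: (4, 2, 1, 1).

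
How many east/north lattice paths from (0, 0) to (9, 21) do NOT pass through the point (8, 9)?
Number of paths = 13991120

Total paths from (0, 0) to (9, 21): C(30, 9) = 14307150. Paths through (8, 9): (paths (0, 0) → (8, 9)) × (paths (8, 9) → (9, 21)) = C(17, 8) · C(13, 1) = 24310 · 13 = 316030. Avoidance count = 14307150 − 316030 = 13991120.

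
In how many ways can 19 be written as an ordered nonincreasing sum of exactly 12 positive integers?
p(19, 12 parts) = 15

Partitions of n into exactly k parts are in bijection with partitions of n − k into at most k parts (subtract 1 from each part). So p(19, exactly 12) = p(7, parts ≤ 12). Computing via the recurrence p(m, j) = p(m, j−1) + p(m−j, j) gives 15.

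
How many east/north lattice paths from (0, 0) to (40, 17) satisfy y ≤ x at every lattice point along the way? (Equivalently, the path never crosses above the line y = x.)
Number of paths = 81744284243160

By the reflection principle (André's argument), the number of monotone paths to (40, 17) with n ≤ m that never go above y = x is C(57, 40) − C(57, 41) = 139646485582065 − 57902201338905 = 81744284243160.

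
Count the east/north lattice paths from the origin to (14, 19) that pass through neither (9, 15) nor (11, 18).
Number of paths = 567974696

Inclusion–exclusion. Total paths: C(33, 14) = 818809200. Through P₁: C(24, 9)·C(9, 5) = 164745504. Through P₂: C(29, 11)·C(4, 3) = 138389160. Since P₁ is strictly southwest of P₂, a monotone path through both must visit P₁ then P₂; paths through both = C(24, 9)·C(5, 2)·C(4, 3) = 52300160. Avoid both = 818809200 − 164745504 − 138389160 + 52300160 = 567974696.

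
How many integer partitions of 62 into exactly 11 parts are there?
p(62, 11 parts) = 91058

Partitions of n into exactly k parts are in bijection with partitions of n − k into at most k parts (subtract 1 from each part). So p(62, exactly 11) = p(51, parts ≤ 11). Computing via the recurrence p(m, j) = p(m, j−1) + p(m−j, j) gives 91058.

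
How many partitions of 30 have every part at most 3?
p(30, parts ≤ 3) = 91

Use the recurrence p(n, m) = p(n, m−1) + p(n−m, m): either the largest part is < m (count p(n, m−1)) or the largest part is exactly m (remove one copy of m, count p(n−m, m)). With p(0, ·) = 1 this gives p(30, parts ≤ 3) = 91. (By conjugating Young diagrams, this also counts partitions of 30 into at most 3 parts.)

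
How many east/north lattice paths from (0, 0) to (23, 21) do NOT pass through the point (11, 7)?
Number of paths = 1705269755280

Total paths from (0, 0) to (23, 21): C(44, 23) = 2012616400080. Paths through (11, 7): (paths (0, 0) → (11, 7)) × (paths (11, 7) → (23, 21)) = C(18, 11) · C(26, 12) = 31824 · 9657700 = 307346644800. Avoidance count = 2012616400080 − 307346644800 = 1705269755280.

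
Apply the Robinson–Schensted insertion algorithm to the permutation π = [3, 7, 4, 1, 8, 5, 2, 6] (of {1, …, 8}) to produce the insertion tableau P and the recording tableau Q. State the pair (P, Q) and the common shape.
P = [1, 2, 5, 6] / [3, 4] / [7, 8];  Q = [1, 2, 5, 8] / [3, 6] / [4, 7];  common shape = (4, 2, 2)

Row-insert the values π_1, π_2, … into P one at a time, bumping the leftmost entry strictly greater than the inserted value down to the next row. The recording tableau Q records, in position (i, j), the step at which that cell was added to P.
  Insert 3 (step 1): P = [3];  Q = [1]
  Insert 7 (step 2): P = [3, 7];  Q = [1, 2]
  Insert 4 (step 3): P = [3, 4] / [7];  Q = [1, 2] / [3]
  Insert 1 (step 4): P = [1, 4] / [3] / [7];  Q = [1, 2] / [3] / [4]
  Insert 8 (step 5): P = [1, 4, 8] / [3] / [7];  Q = [1, 2, 5] / [3] / [4]
  Insert 5 (step 6): P = [1, 4, 5] / [3, 8] / [7];  Q = [1, 2, 5] / [3, 6] / [4]
  Insert 2 (step 7): P = [1, 2, 5] / [3, 4] / [7, 8];  Q = [1, 2, 5] / [3, 6] / [4, 7]
  Insert 6 (step 8): P = [1, 2, 5, 6] / [3, 4] / [7, 8];  Q = [1, 2, 5, 8] / [3, 6] / [4, 7]
Final shape: (4, 2, 2).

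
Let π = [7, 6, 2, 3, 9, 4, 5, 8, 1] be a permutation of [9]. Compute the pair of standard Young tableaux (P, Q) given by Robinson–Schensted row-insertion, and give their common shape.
P = [1, 3, 4, 5, 8] / [2, 9] / [6] / [7];  Q = [1, 4, 5, 7, 8] / [2, 6] / [3] / [9];  common shape = (5, 2, 1, 1)

Row-insert the values π_1, π_2, … into P one at a time, bumping the leftmost entry strictly greater than the inserted value down to the next row. The recording tableau Q records, in position (i, j), the step at which that cell was added to P.
  Insert 7 (step 1): P = [7];  Q = [1]
  Insert 6 (step 2): P = [6] / [7];  Q = [1] / [2]
  Insert 2 (step 3): P = [2] / [6] / [7];  Q = [1] / [2] / [3]
  Insert 3 (step 4): P = [2, 3] / [6] / [7];  Q = [1, 4] / [2] / [3]
  Insert 9 (step 5): P = [2, 3, 9] / [6] / [7];  Q = [1, 4, 5] / [2] / [3]
  Insert 4 (step 6): P = [2, 3, 4] / [6, 9] / [7];  Q = [1, 4, 5] / [2, 6] / [3]
  Insert 5 (step 7): P = [2, 3, 4, 5] / [6, 9] / [7];  Q = [1, 4, 5, 7] / [2, 6] / [3]
  Insert 8 (step 8): P = [2, 3, 4, 5, 8] / [6, 9] / [7];  Q = [1, 4, 5, 7, 8] / [2, 6] / [3]
  Insert 1 (step 9): P = [1, 3, 4, 5, 8] / [2, 9] / [6] / [7];  Q = [1, 4, 5, 7, 8] / [2, 6] / [3] / [9]
Final shape: (5, 2, 1, 1).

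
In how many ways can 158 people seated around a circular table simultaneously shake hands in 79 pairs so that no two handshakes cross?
C_79 = 289450081175264899454283846029490767264392230

These noncrossing handshakes are counted by the Catalan number C_n = (1/(n + 1)) · C(2n, n). For n = 79: C_79 = (1/80) · C(158, 79) = 23156006494021191956342707682359261381151378400/80 = 289450081175264899454283846029490767264392230.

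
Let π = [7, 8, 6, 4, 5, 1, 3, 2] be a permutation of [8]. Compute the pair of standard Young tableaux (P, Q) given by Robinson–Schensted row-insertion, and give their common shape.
P = [1, 2] / [3, 5] / [4, 8] / [6] / [7];  Q = [1, 2] / [3, 5] / [4, 7] / [6] / [8];  common shape = (2, 2, 2, 1, 1)

Row-insert the values π_1, π_2, … into P one at a time, bumping the leftmost entry strictly greater than the inserted value down to the next row. The recording tableau Q records, in position (i, j), the step at which that cell was added to P.
  Insert 7 (step 1): P = [7];  Q = [1]
  Insert 8 (step 2): P = [7, 8];  Q = [1, 2]
  Insert 6 (step 3): P = [6, 8] / [7];  Q = [1, 2] / [3]
  Insert 4 (step 4): P = [4, 8] / [6] / [7];  Q = [1, 2] / [3] / [4]
  Insert 5 (step 5): P = [4, 5] / [6, 8] / [7];  Q = [1, 2] / [3, 5] / [4]
  Insert 1 (step 6): P = [1, 5] / [4, 8] / [6] / [7];  Q = [1, 2] / [3, 5] / [4] / [6]
  Insert 3 (step 7): P = [1, 3] / [4, 5] / [6, 8] / [7];  Q = [1, 2] / [3, 5] / [4, 7] / [6]
  Insert 2 (step 8): P = [1, 2] / [3, 5] / [4, 8] / [6] / [7];  Q = [1, 2] / [3, 5] / [4, 7] / [6] / [8]
Final shape: (2, 2, 2, 1, 1).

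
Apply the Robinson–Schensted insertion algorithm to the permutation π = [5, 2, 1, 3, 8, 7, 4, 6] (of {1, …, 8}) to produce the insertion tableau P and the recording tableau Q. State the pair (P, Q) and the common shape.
P = [1, 3, 4, 6] / [2, 7] / [5, 8];  Q = [1, 4, 5, 8] / [2, 6] / [3, 7];  common shape = (4, 2, 2)

Row-insert the values π_1, π_2, … into P one at a time, bumping the leftmost entry strictly greater than the inserted value down to the next row. The recording tableau Q records, in position (i, j), the step at which that cell was added to P.
  Insert 5 (step 1): P = [5];  Q = [1]
  Insert 2 (step 2): P = [2] / [5];  Q = [1] / [2]
  Insert 1 (step 3): P = [1] / [2] / [5];  Q = [1] / [2] / [3]
  Insert 3 (step 4): P = [1, 3] / [2] / [5];  Q = [1, 4] / [2] / [3]
  Insert 8 (step 5): P = [1, 3, 8] / [2] / [5];  Q = [1, 4, 5] / [2] / [3]
  Insert 7 (step 6): P = [1, 3, 7] / [2, 8] / [5];  Q = [1, 4, 5] / [2, 6] / [3]
  Insert 4 (step 7): P = [1, 3, 4] / [2, 7] / [5, 8];  Q = [1, 4, 5] / [2, 6] / [3, 7]
  Insert 6 (step 8): P = [1, 3, 4, 6] / [2, 7] / [5, 8];  Q = [1, 4, 5, 8] / [2, 6] / [3, 7]
Final shape: (4, 2, 2).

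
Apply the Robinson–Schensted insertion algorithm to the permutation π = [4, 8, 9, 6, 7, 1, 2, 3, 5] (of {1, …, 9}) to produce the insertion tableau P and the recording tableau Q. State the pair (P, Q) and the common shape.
P = [1, 2, 3, 5] / [4, 6, 7] / [8, 9];  Q = [1, 2, 3, 9] / [4, 5, 8] / [6, 7];  common shape = (4, 3, 2)

Row-insert the values π_1, π_2, … into P one at a time, bumping the leftmost entry strictly greater than the inserted value down to the next row. The recording tableau Q records, in position (i, j), the step at which that cell was added to P.
  Insert 4 (step 1): P = [4];  Q = [1]
  Insert 8 (step 2): P = [4, 8];  Q = [1, 2]
  Insert 9 (step 3): P = [4, 8, 9];  Q = [1, 2, 3]
  Insert 6 (step 4): P = [4, 6, 9] / [8];  Q = [1, 2, 3] / [4]
  Insert 7 (step 5): P = [4, 6, 7] / [8, 9];  Q = [1, 2, 3] / [4, 5]
  Insert 1 (step 6): P = [1, 6, 7] / [4, 9] / [8];  Q = [1, 2, 3] / [4, 5] / [6]
  Insert 2 (step 7): P = [1, 2, 7] / [4, 6] / [8, 9];  Q = [1, 2, 3] / [4, 5] / [6, 7]
  Insert 3 (step 8): P = [1, 2, 3] / [4, 6, 7] / [8, 9];  Q = [1, 2, 3] / [4, 5, 8] / [6, 7]
  Insert 5 (step 9): P = [1, 2, 3, 5] / [4, 6, 7] / [8, 9];  Q = [1, 2, 3, 9] / [4, 5, 8] / [6, 7]
Final shape: (4, 3, 2).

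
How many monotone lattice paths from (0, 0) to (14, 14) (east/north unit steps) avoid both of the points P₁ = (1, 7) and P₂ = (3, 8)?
Number of paths = 37751424

Inclusion–exclusion. Total paths: C(28, 14) = 40116600. Through P₁: C(8, 1)·C(20, 13) = 620160. Through P₂: C(11, 3)·C(17, 11) = 2042040. Since P₁ is strictly southwest of P₂, a monotone path through both must visit P₁ then P₂; paths through both = C(8, 1)·C(3, 2)·C(17, 11) = 297024. Avoid both = 40116600 − 620160 − 2042040 + 297024 = 37751424.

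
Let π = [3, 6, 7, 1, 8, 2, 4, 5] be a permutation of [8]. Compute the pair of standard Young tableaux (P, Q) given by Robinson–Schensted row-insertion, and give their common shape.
P = [1, 2, 4, 5] / [3, 6, 7, 8];  Q = [1, 2, 3, 5] / [4, 6, 7, 8];  common shape = (4, 4)

Row-insert the values π_1, π_2, … into P one at a time, bumping the leftmost entry strictly greater than the inserted value down to the next row. The recording tableau Q records, in position (i, j), the step at which that cell was added to P.
  Insert 3 (step 1): P = [3];  Q = [1]
  Insert 6 (step 2): P = [3, 6];  Q = [1, 2]
  Insert 7 (step 3): P = [3, 6, 7];  Q = [1, 2, 3]
  Insert 1 (step 4): P = [1, 6, 7] / [3];  Q = [1, 2, 3] / [4]
  Insert 8 (step 5): P = [1, 6, 7, 8] / [3];  Q = [1, 2, 3, 5] / [4]
  Insert 2 (step 6): P = [1, 2, 7, 8] / [3, 6];  Q = [1, 2, 3, 5] / [4, 6]
  Insert 4 (step 7): P = [1, 2, 4, 8] / [3, 6, 7];  Q = [1, 2, 3, 5] / [4, 6, 7]
  Insert 5 (step 8): P = [1, 2, 4, 5] / [3, 6, 7, 8];  Q = [1, 2, 3, 5] / [4, 6, 7, 8]
Final shape: (4, 4).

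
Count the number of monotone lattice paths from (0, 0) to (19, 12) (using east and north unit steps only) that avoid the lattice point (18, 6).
Number of paths = 140178353

Total paths from (0, 0) to (19, 12): C(31, 19) = 141120525. Paths through (18, 6): (paths (0, 0) → (18, 6)) × (paths (18, 6) → (19, 12)) = C(24, 18) · C(7, 1) = 134596 · 7 = 942172. Avoidance count = 141120525 − 942172 = 140178353.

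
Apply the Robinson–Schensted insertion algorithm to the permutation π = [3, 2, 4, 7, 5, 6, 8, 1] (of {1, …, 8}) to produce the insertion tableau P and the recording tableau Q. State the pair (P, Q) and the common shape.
P = [1, 4, 5, 6, 8] / [2, 7] / [3];  Q = [1, 3, 4, 6, 7] / [2, 5] / [8];  common shape = (5, 2, 1)

Row-insert the values π_1, π_2, … into P one at a time, bumping the leftmost entry strictly greater than the inserted value down to the next row. The recording tableau Q records, in position (i, j), the step at which that cell was added to P.
  Insert 3 (step 1): P = [3];  Q = [1]
  Insert 2 (step 2): P = [2] / [3];  Q = [1] / [2]
  Insert 4 (step 3): P = [2, 4] / [3];  Q = [1, 3] / [2]
  Insert 7 (step 4): P = [2, 4, 7] / [3];  Q = [1, 3, 4] / [2]
  Insert 5 (step 5): P = [2, 4, 5] / [3, 7];  Q = [1, 3, 4] / [2, 5]
  Insert 6 (step 6): P = [2, 4, 5, 6] / [3, 7];  Q = [1, 3, 4, 6] / [2, 5]
  Insert 8 (step 7): P = [2, 4, 5, 6, 8] / [3, 7];  Q = [1, 3, 4, 6, 7] / [2, 5]
  Insert 1 (step 8): P = [1, 4, 5, 6, 8] / [2, 7] / [3];  Q = [1, 3, 4, 6, 7] / [2, 5] / [8]
Final shape: (5, 2, 1).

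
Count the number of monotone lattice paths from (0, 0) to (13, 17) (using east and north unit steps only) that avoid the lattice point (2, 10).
Number of paths = 117659466

Total paths from (0, 0) to (13, 17): C(30, 13) = 119759850. Paths through (2, 10): (paths (0, 0) → (2, 10)) × (paths (2, 10) → (13, 17)) = C(12, 2) · C(18, 11) = 66 · 31824 = 2100384. Avoidance count = 119759850 − 2100384 = 117659466.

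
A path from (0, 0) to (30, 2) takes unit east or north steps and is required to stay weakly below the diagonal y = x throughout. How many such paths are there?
Number of paths = 464

By the reflection principle (André's argument), the number of monotone paths to (30, 2) with n ≤ m that never go above y = x is C(32, 30) − C(32, 31) = 496 − 32 = 464.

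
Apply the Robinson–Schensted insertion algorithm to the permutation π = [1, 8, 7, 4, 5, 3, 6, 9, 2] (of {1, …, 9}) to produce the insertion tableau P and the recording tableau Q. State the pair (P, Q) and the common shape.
P = [1, 2, 5, 6, 9] / [3] / [4] / [7] / [8];  Q = [1, 2, 5, 7, 8] / [3] / [4] / [6] / [9];  common shape = (5, 1, 1, 1, 1)

Row-insert the values π_1, π_2, … into P one at a time, bumping the leftmost entry strictly greater than the inserted value down to the next row. The recording tableau Q records, in position (i, j), the step at which that cell was added to P.
  Insert 1 (step 1): P = [1];  Q = [1]
  Insert 8 (step 2): P = [1, 8];  Q = [1, 2]
  Insert 7 (step 3): P = [1, 7] / [8];  Q = [1, 2] / [3]
  Insert 4 (step 4): P = [1, 4] / [7] / [8];  Q = [1, 2] / [3] / [4]
  Insert 5 (step 5): P = [1, 4, 5] / [7] / [8];  Q = [1, 2, 5] / [3] / [4]
  Insert 3 (step 6): P = [1, 3, 5] / [4] / [7] / [8];  Q = [1, 2, 5] / [3] / [4] / [6]
  Insert 6 (step 7): P = [1, 3, 5, 6] / [4] / [7] / [8];  Q = [1, 2, 5, 7] / [3] / [4] / [6]
  Insert 9 (step 8): P = [1, 3, 5, 6, 9] / [4] / [7] / [8];  Q = [1, 2, 5, 7, 8] / [3] / [4] / [6]
  Insert 2 (step 9): P = [1, 2, 5, 6, 9] / [3] / [4] / [7] / [8];  Q = [1, 2, 5, 7, 8] / [3] / [4] / [6] / [9]
Final shape: (5, 1, 1, 1, 1).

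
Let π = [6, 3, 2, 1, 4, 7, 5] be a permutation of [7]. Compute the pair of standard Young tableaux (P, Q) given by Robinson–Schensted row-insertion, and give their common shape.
P = [1, 4, 5] / [2, 7] / [3] / [6];  Q = [1, 5, 6] / [2, 7] / [3] / [4];  common shape = (3, 2, 1, 1)

Row-insert the values π_1, π_2, … into P one at a time, bumping the leftmost entry strictly greater than the inserted value down to the next row. The recording tableau Q records, in position (i, j), the step at which that cell was added to P.
  Insert 6 (step 1): P = [6];  Q = [1]
  Insert 3 (step 2): P = [3] / [6];  Q = [1] / [2]
  Insert 2 (step 3): P = [2] / [3] / [6];  Q = [1] / [2] / [3]
  Insert 1 (step 4): P = [1] / [2] / [3] / [6];  Q = [1] / [2] / [3] / [4]
  Insert 4 (step 5): P = [1, 4] / [2] / [3] / [6];  Q = [1, 5] / [2] / [3] / [4]
  Insert 7 (step 6): P = [1, 4, 7] / [2] / [3] / [6];  Q = [1, 5, 6] / [2] / [3] / [4]
  Insert 5 (step 7): P = [1, 4, 5] / [2, 7] / [3] / [6];  Q = [1, 5, 6] / [2, 7] / [3] / [4]
Final shape: (3, 2, 1, 1).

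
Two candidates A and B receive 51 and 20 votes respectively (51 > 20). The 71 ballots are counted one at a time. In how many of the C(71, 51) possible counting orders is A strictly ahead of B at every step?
Strict-lead orderings = 98400445363576356

Total orderings of the 71 votes with 51 for A: C(71, 51) = 225368761961739396. By the Bertrand ballot formula (Cycle Lemma / reflection principle), the number of orderings in which A is strictly ahead of B throughout is (p − q)/(p + q) · C(p + q, p) = (51 − 20)/(51 + 20) · 225368761961739396 = 98400445363576356.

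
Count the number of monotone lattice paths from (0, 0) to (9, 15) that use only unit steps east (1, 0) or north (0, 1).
Number of paths = 1307504

A monotone lattice path from (0, 0) to (9, 15) consists of 9 east steps and 15 north steps in some order, so it is determined by which 9 of the 24 steps are east. The count is C(24, 9) = 1307504.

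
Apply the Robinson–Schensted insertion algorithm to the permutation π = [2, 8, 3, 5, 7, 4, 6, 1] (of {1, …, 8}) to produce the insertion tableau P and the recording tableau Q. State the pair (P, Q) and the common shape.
P = [1, 3, 4, 6] / [2, 7] / [5] / [8];  Q = [1, 2, 4, 5] / [3, 7] / [6] / [8];  common shape = (4, 2, 1, 1)

Row-insert the values π_1, π_2, … into P one at a time, bumping the leftmost entry strictly greater than the inserted value down to the next row. The recording tableau Q records, in position (i, j), the step at which that cell was added to P.
  Insert 2 (step 1): P = [2];  Q = [1]
  Insert 8 (step 2): P = [2, 8];  Q = [1, 2]
  Insert 3 (step 3): P = [2, 3] / [8];  Q = [1, 2] / [3]
  Insert 5 (step 4): P = [2, 3, 5] / [8];  Q = [1, 2, 4] / [3]
  Insert 7 (step 5): P = [2, 3, 5, 7] / [8];  Q = [1, 2, 4, 5] / [3]
  Insert 4 (step 6): P = [2, 3, 4, 7] / [5] / [8];  Q = [1, 2, 4, 5] / [3] / [6]
  Insert 6 (step 7): P = [2, 3, 4, 6] / [5, 7] / [8];  Q = [1, 2, 4, 5] / [3, 7] / [6]
  Insert 1 (step 8): P = [1, 3, 4, 6] / [2, 7] / [5] / [8];  Q = [1, 2, 4, 5] / [3, 7] / [6] / [8]
Final shape: (4, 2, 1, 1).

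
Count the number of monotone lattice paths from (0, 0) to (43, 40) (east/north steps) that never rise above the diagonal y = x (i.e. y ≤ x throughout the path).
Number of paths = 72764619381276463742220

By the reflection principle (André's argument), the number of monotone paths to (43, 40) with n ≤ m that never go above y = x is C(83, 43) − C(83, 44) = 800410813194041101164420 − 727646193812764637422200 = 72764619381276463742220.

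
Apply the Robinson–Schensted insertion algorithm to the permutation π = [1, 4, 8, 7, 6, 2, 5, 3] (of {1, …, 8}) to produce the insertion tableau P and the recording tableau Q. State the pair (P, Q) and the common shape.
P = [1, 2, 3] / [4, 5] / [6] / [7] / [8];  Q = [1, 2, 3] / [4, 7] / [5] / [6] / [8];  common shape = (3, 2, 1, 1, 1)

Row-insert the values π_1, π_2, … into P one at a time, bumping the leftmost entry strictly greater than the inserted value down to the next row. The recording tableau Q records, in position (i, j), the step at which that cell was added to P.
  Insert 1 (step 1): P = [1];  Q = [1]
  Insert 4 (step 2): P = [1, 4];  Q = [1, 2]
  Insert 8 (step 3): P = [1, 4, 8];  Q = [1, 2, 3]
  Insert 7 (step 4): P = [1, 4, 7] / [8];  Q = [1, 2, 3] / [4]
  Insert 6 (step 5): P = [1, 4, 6] / [7] / [8];  Q = [1, 2, 3] / [4] / [5]
  Insert 2 (step 6): P = [1, 2, 6] / [4] / [7] / [8];  Q = [1, 2, 3] / [4] / [5] / [6]
  Insert 5 (step 7): P = [1, 2, 5] / [4, 6] / [7] / [8];  Q = [1, 2, 3] / [4, 7] / [5] / [6]
  Insert 3 (step 8): P = [1, 2, 3] / [4, 5] / [6] / [7] / [8];  Q = [1, 2, 3] / [4, 7] / [5] / [6] / [8]
Final shape: (3, 2, 1, 1, 1).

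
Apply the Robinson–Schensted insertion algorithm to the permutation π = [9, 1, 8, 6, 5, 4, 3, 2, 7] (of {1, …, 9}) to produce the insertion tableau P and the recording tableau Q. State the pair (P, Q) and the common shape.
P = [1, 2, 7] / [3] / [4] / [5] / [6] / [8] / [9];  Q = [1, 3, 9] / [2] / [4] / [5] / [6] / [7] / [8];  common shape = (3, 1, 1, 1, 1, 1, 1)

Row-insert the values π_1, π_2, … into P one at a time, bumping the leftmost entry strictly greater than the inserted value down to the next row. The recording tableau Q records, in position (i, j), the step at which that cell was added to P.
  Insert 9 (step 1): P = [9];  Q = [1]
  Insert 1 (step 2): P = [1] / [9];  Q = [1] / [2]
  Insert 8 (step 3): P = [1, 8] / [9];  Q = [1, 3] / [2]
  Insert 6 (step 4): P = [1, 6] / [8] / [9];  Q = [1, 3] / [2] / [4]
  Insert 5 (step 5): P = [1, 5] / [6] / [8] / [9];  Q = [1, 3] / [2] / [4] / [5]
  Insert 4 (step 6): P = [1, 4] / [5] / [6] / [8] / [9];  Q = [1, 3] / [2] / [4] / [5] / [6]
  Insert 3 (step 7): P = [1, 3] / [4] / [5] / [6] / [8] / [9];  Q = [1, 3] / [2] / [4] / [5] / [6] / [7]
  Insert 2 (step 8): P = [1, 2] / [3] / [4] / [5] / [6] / [8] / [9];  Q = [1, 3] / [2] / [4] / [5] / [6] / [7] / [8]
  Insert 7 (step 9): P = [1, 2, 7] / [3] / [4] / [5] / [6] / [8] / [9];  Q = [1, 3, 9] / [2] / [4] / [5] / [6] / [7] / [8]
Final shape: (3, 1, 1, 1, 1, 1, 1).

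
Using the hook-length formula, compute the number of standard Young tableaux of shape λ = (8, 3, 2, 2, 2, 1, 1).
# SYT of shape (8, 3, 2, 2, 2, 1, 1) = 16325712

Hook-length formula: f^λ = n! / Π hook(c), product over all cells c of the Young diagram. For λ = (8, 3, 2, 2, 2, 1, 1), n = 19 boxes. Hook lengths by row (left-to-right, top-to-bottom): [14, 11, 7, 5, 4, 3, 2, 1]; [8, 5, 1]; [6, 3]; [5, 2]; [4, 1]; [2]; [1]. Product of hooks = 7451136000. So f^λ = 19! / 7451136000 = 121645100408832000 / 7451136000 = 16325712.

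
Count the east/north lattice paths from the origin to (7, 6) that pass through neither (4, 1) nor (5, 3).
Number of paths = 1026

Inclusion–exclusion. Total paths: C(13, 7) = 1716. Through P₁: C(5, 4)·C(8, 3) = 280. Through P₂: C(8, 5)·C(5, 2) = 560. Since P₁ is strictly southwest of P₂, a monotone path through both must visit P₁ then P₂; paths through both = C(5, 4)·C(3, 1)·C(5, 2) = 150. Avoid both = 1716 − 280 − 560 + 150 = 1026.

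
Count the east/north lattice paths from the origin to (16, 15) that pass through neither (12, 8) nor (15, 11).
Number of paths = 232936295

Inclusion–exclusion. Total paths: C(31, 16) = 300540195. Through P₁: C(20, 12)·C(11, 4) = 41570100. Through P₂: C(26, 15)·C(5, 1) = 38630800. Since P₁ is strictly southwest of P₂, a monotone path through both must visit P₁ then P₂; paths through both = C(20, 12)·C(6, 3)·C(5, 1) = 12597000. Avoid both = 300540195 − 41570100 − 38630800 + 12597000 = 232936295.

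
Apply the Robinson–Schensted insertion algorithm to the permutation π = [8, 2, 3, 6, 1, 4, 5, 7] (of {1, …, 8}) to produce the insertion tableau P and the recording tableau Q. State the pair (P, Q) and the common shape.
P = [1, 3, 4, 5, 7] / [2, 6] / [8];  Q = [1, 3, 4, 7, 8] / [2, 6] / [5];  common shape = (5, 2, 1)

Row-insert the values π_1, π_2, … into P one at a time, bumping the leftmost entry strictly greater than the inserted value down to the next row. The recording tableau Q records, in position (i, j), the step at which that cell was added to P.
  Insert 8 (step 1): P = [8];  Q = [1]
  Insert 2 (step 2): P = [2] / [8];  Q = [1] / [2]
  Insert 3 (step 3): P = [2, 3] / [8];  Q = [1, 3] / [2]
  Insert 6 (step 4): P = [2, 3, 6] / [8];  Q = [1, 3, 4] / [2]
  Insert 1 (step 5): P = [1, 3, 6] / [2] / [8];  Q = [1, 3, 4] / [2] / [5]
  Insert 4 (step 6): P = [1, 3, 4] / [2, 6] / [8];  Q = [1, 3, 4] / [2, 6] / [5]
  Insert 5 (step 7): P = [1, 3, 4, 5] / [2, 6] / [8];  Q = [1, 3, 4, 7] / [2, 6] / [5]
  Insert 7 (step 8): P = [1, 3, 4, 5, 7] / [2, 6] / [8];  Q = [1, 3, 4, 7, 8] / [2, 6] / [5]
Final shape: (5, 2, 1).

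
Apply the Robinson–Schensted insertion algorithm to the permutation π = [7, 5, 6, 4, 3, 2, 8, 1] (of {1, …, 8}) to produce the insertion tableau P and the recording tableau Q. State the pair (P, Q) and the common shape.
P = [1, 6, 8] / [2] / [3] / [4] / [5] / [7];  Q = [1, 3, 7] / [2] / [4] / [5] / [6] / [8];  common shape = (3, 1, 1, 1, 1, 1)

Row-insert the values π_1, π_2, … into P one at a time, bumping the leftmost entry strictly greater than the inserted value down to the next row. The recording tableau Q records, in position (i, j), the step at which that cell was added to P.
  Insert 7 (step 1): P = [7];  Q = [1]
  Insert 5 (step 2): P = [5] / [7];  Q = [1] / [2]
  Insert 6 (step 3): P = [5, 6] / [7];  Q = [1, 3] / [2]
  Insert 4 (step 4): P = [4, 6] / [5] / [7];  Q = [1, 3] / [2] / [4]
  Insert 3 (step 5): P = [3, 6] / [4] / [5] / [7];  Q = [1, 3] / [2] / [4] / [5]
  Insert 2 (step 6): P = [2, 6] / [3] / [4] / [5] / [7];  Q = [1, 3] / [2] / [4] / [5] / [6]
  Insert 8 (step 7): P = [2, 6, 8] / [3] / [4] / [5] / [7];  Q = [1, 3, 7] / [2] / [4] / [5] / [6]
  Insert 1 (step 8): P = [1, 6, 8] / [2] / [3] / [4] / [5] / [7];  Q = [1, 3, 7] / [2] / [4] / [5] / [6] / [8]
Final shape: (3, 1, 1, 1, 1, 1).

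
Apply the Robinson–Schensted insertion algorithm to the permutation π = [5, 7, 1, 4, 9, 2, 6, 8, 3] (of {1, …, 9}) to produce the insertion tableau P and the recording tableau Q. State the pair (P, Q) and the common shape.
P = [1, 2, 3, 8] / [4, 6, 9] / [5, 7];  Q = [1, 2, 5, 8] / [3, 4, 7] / [6, 9];  common shape = (4, 3, 2)

Row-insert the values π_1, π_2, … into P one at a time, bumping the leftmost entry strictly greater than the inserted value down to the next row. The recording tableau Q records, in position (i, j), the step at which that cell was added to P.
  Insert 5 (step 1): P = [5];  Q = [1]
  Insert 7 (step 2): P = [5, 7];  Q = [1, 2]
  Insert 1 (step 3): P = [1, 7] / [5];  Q = [1, 2] / [3]
  Insert 4 (step 4): P = [1, 4] / [5, 7];  Q = [1, 2] / [3, 4]
  Insert 9 (step 5): P = [1, 4, 9] / [5, 7];  Q = [1, 2, 5] / [3, 4]
  Insert 2 (step 6): P = [1, 2, 9] / [4, 7] / [5];  Q = [1, 2, 5] / [3, 4] / [6]
  Insert 6 (step 7): P = [1, 2, 6] / [4, 7, 9] / [5];  Q = [1, 2, 5] / [3, 4, 7] / [6]
  Insert 8 (step 8): P = [1, 2, 6, 8] / [4, 7, 9] / [5];  Q = [1, 2, 5, 8] / [3, 4, 7] / [6]
  Insert 3 (step 9): P = [1, 2, 3, 8] / [4, 6, 9] / [5, 7];  Q = [1, 2, 5, 8] / [3, 4, 7] / [6, 9]
Final shape: (4, 3, 2).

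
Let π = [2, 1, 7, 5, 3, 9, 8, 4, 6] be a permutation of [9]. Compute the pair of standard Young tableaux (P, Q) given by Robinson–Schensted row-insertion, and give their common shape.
P = [1, 3, 4, 6] / [2, 5, 8] / [7, 9];  Q = [1, 3, 6, 9] / [2, 4, 7] / [5, 8];  common shape = (4, 3, 2)

Row-insert the values π_1, π_2, … into P one at a time, bumping the leftmost entry strictly greater than the inserted value down to the next row. The recording tableau Q records, in position (i, j), the step at which that cell was added to P.
  Insert 2 (step 1): P = [2];  Q = [1]
  Insert 1 (step 2): P = [1] / [2];  Q = [1] / [2]
  Insert 7 (step 3): P = [1, 7] / [2];  Q = [1, 3] / [2]
  Insert 5 (step 4): P = [1, 5] / [2, 7];  Q = [1, 3] / [2, 4]
  Insert 3 (step 5): P = [1, 3] / [2, 5] / [7];  Q = [1, 3] / [2, 4] / [5]
  Insert 9 (step 6): P = [1, 3, 9] / [2, 5] / [7];  Q = [1, 3, 6] / [2, 4] / [5]
  Insert 8 (step 7): P = [1, 3, 8] / [2, 5, 9] / [7];  Q = [1, 3, 6] / [2, 4, 7] / [5]
  Insert 4 (step 8): P = [1, 3, 4] / [2, 5, 8] / [7, 9];  Q = [1, 3, 6] / [2, 4, 7] / [5, 8]
  Insert 6 (step 9): P = [1, 3, 4, 6] / [2, 5, 8] / [7, 9];  Q = [1, 3, 6, 9] / [2, 4, 7] / [5, 8]
Final shape: (4, 3, 2).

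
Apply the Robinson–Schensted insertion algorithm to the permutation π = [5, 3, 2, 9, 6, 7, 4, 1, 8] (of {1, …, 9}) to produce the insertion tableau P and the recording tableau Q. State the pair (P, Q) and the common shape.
P = [1, 4, 7, 8] / [2, 6] / [3, 9] / [5];  Q = [1, 4, 6, 9] / [2, 5] / [3, 7] / [8];  common shape = (4, 2, 2, 1)

Row-insert the values π_1, π_2, … into P one at a time, bumping the leftmost entry strictly greater than the inserted value down to the next row. The recording tableau Q records, in position (i, j), the step at which that cell was added to P.
  Insert 5 (step 1): P = [5];  Q = [1]
  Insert 3 (step 2): P = [3] / [5];  Q = [1] / [2]
  Insert 2 (step 3): P = [2] / [3] / [5];  Q = [1] / [2] / [3]
  Insert 9 (step 4): P = [2, 9] / [3] / [5];  Q = [1, 4] / [2] / [3]
  Insert 6 (step 5): P = [2, 6] / [3, 9] / [5];  Q = [1, 4] / [2, 5] / [3]
  Insert 7 (step 6): P = [2, 6, 7] / [3, 9] / [5];  Q = [1, 4, 6] / [2, 5] / [3]
  Insert 4 (step 7): P = [2, 4, 7] / [3, 6] / [5, 9];  Q = [1, 4, 6] / [2, 5] / [3, 7]
  Insert 1 (step 8): P = [1, 4, 7] / [2, 6] / [3, 9] / [5];  Q = [1, 4, 6] / [2, 5] / [3, 7] / [8]
  Insert 8 (step 9): P = [1, 4, 7, 8] / [2, 6] / [3, 9] / [5];  Q = [1, 4, 6, 9] / [2, 5] / [3, 7] / [8]
Final shape: (4, 2, 2, 1).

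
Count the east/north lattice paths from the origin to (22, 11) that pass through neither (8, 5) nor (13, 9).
Number of paths = 125213410

Inclusion–exclusion. Total paths: C(33, 22) = 193536720. Through P₁: C(13, 8)·C(20, 14) = 49884120. Through P₂: C(22, 13)·C(11, 9) = 27358100. Since P₁ is strictly southwest of P₂, a monotone path through both must visit P₁ then P₂; paths through both = C(13, 8)·C(9, 5)·C(11, 9) = 8918910. Avoid both = 193536720 − 49884120 − 27358100 + 8918910 = 125213410.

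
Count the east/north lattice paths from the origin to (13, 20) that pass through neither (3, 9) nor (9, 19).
Number of paths = 469843220

Inclusion–exclusion. Total paths: C(33, 13) = 573166440. Through P₁: C(12, 3)·C(21, 10) = 77597520. Through P₂: C(28, 9)·C(5, 4) = 34534500. Since P₁ is strictly southwest of P₂, a monotone path through both must visit P₁ then P₂; paths through both = C(12, 3)·C(16, 6)·C(5, 4) = 8808800. Avoid both = 573166440 − 77597520 − 34534500 + 8808800 = 469843220.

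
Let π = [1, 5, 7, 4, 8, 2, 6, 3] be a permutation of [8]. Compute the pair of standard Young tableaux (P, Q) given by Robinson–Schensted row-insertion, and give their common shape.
P = [1, 2, 3, 8] / [4, 6] / [5, 7];  Q = [1, 2, 3, 5] / [4, 7] / [6, 8];  common shape = (4, 2, 2)

Row-insert the values π_1, π_2, … into P one at a time, bumping the leftmost entry strictly greater than the inserted value down to the next row. The recording tableau Q records, in position (i, j), the step at which that cell was added to P.
  Insert 1 (step 1): P = [1];  Q = [1]
  Insert 5 (step 2): P = [1, 5];  Q = [1, 2]
  Insert 7 (step 3): P = [1, 5, 7];  Q = [1, 2, 3]
  Insert 4 (step 4): P = [1, 4, 7] / [5];  Q = [1, 2, 3] / [4]
  Insert 8 (step 5): P = [1, 4, 7, 8] / [5];  Q = [1, 2, 3, 5] / [4]
  Insert 2 (step 6): P = [1, 2, 7, 8] / [4] / [5];  Q = [1, 2, 3, 5] / [4] / [6]
  Insert 6 (step 7): P = [1, 2, 6, 8] / [4, 7] / [5];  Q = [1, 2, 3, 5] / [4, 7] / [6]
  Insert 3 (step 8): P = [1, 2, 3, 8] / [4, 6] / [5, 7];  Q = [1, 2, 3, 5] / [4, 7] / [6, 8]
Final shape: (4, 2, 2).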